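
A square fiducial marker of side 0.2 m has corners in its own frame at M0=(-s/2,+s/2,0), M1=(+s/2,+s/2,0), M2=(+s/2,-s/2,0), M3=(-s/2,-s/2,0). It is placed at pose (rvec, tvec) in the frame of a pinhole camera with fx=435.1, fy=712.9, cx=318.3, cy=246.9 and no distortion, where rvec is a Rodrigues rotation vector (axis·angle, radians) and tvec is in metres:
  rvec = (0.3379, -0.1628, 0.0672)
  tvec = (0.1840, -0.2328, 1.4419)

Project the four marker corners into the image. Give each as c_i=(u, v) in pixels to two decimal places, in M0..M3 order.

Intrinsics K: fx=435.1, fy=712.9, cx=318.3, cy=246.9
Marker side s = 0.2 m; corners in marker frame (Z=0):
  M0 = (-0.1000, +0.1000, 0)
  M1 = (+0.1000, +0.1000, 0)
  M2 = (+0.1000, -0.1000, 0)
  M3 = (-0.1000, -0.1000, 0)
rvec = (0.3379, -0.1628, 0.0672), |rvec| = θ = 0.38105 rad = 21.832°
Rodrigues: sinθ=0.37189, 1−cosθ=0.07172; R = I + sinθ·[k]× + (1−cosθ)·[k]×²:
    [+0.98468 -0.09276 -0.14767]
    [+0.03841 +0.94137 -0.33519]
    [+0.17011 +0.32438 +0.93051]
t = (0.1840, -0.2328, 1.4419) m
M0: Pc = R·M0+t = (+0.07626, -0.14250, +1.45733); u = 435.1·(+0.07626)/1.45733 + 318.3 = 341.0671, v = 712.9·(-0.14250)/1.45733 + 246.9 = 177.1893
M1: Pc = R·M1+t = (+0.27319, -0.13482, +1.49135); u = 435.1·(+0.27319)/1.49135 + 318.3 = 398.0035, v = 712.9·(-0.13482)/1.49135 + 246.9 = 182.4519
M2: Pc = R·M2+t = (+0.29174, -0.32310, +1.42647); u = 435.1·(+0.29174)/1.42647 + 318.3 = 407.2871, v = 712.9·(-0.32310)/1.42647 + 246.9 = 85.4284
M3: Pc = R·M3+t = (+0.09481, -0.33078, +1.39245); u = 435.1·(+0.09481)/1.39245 + 318.3 = 347.9248, v = 712.9·(-0.33078)/1.39245 + 246.9 = 77.5500

c0=(341.07, 177.19) c1=(398.00, 182.45) c2=(407.29, 85.43) c3=(347.92, 77.55)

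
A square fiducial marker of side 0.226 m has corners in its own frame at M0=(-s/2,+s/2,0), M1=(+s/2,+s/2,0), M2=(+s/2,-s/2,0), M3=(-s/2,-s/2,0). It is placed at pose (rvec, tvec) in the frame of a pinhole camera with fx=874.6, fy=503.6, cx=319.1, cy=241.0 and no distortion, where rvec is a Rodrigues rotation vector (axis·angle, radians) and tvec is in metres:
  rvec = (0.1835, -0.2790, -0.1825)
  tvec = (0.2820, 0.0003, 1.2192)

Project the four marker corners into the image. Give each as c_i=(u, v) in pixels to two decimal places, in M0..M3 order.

c0=(457.84, 296.01) c1=(598.48, 275.30) c2=(584.35, 186.76) c3=(437.44, 203.91)

Intrinsics K: fx=874.6, fy=503.6, cx=319.1, cy=241.0
Marker side s = 0.226 m; corners in marker frame (Z=0):
  M0 = (-0.1130, +0.1130, 0)
  M1 = (+0.1130, +0.1130, 0)
  M2 = (+0.1130, -0.1130, 0)
  M3 = (-0.1130, -0.1130, 0)
rvec = (0.1835, -0.2790, -0.1825), |rvec| = θ = 0.38055 rad = 21.804°
Rodrigues: sinθ=0.37143, 1−cosθ=0.07154; R = I + sinθ·[k]× + (1−cosθ)·[k]×²:
    [+0.94509 +0.15284 -0.28886]
    [-0.20342 +0.96691 -0.15395]
    [+0.25577 +0.20426 +0.94491]
t = (0.2820, 0.0003, 1.2192) m
M0: Pc = R·M0+t = (+0.19247, +0.13255, +1.21338); u = 874.6·(+0.19247)/1.21338 + 319.1 = 457.8353, v = 503.6·(+0.13255)/1.21338 + 241.0 = 296.0124
M1: Pc = R·M1+t = (+0.40607, +0.08657, +1.27118); u = 874.6·(+0.40607)/1.27118 + 319.1 = 598.4818, v = 503.6·(+0.08657)/1.27118 + 241.0 = 275.2981
M2: Pc = R·M2+t = (+0.37153, -0.13195, +1.22502); u = 874.6·(+0.37153)/1.22502 + 319.1 = 584.3492, v = 503.6·(-0.13195)/1.22502 + 241.0 = 186.7571
M3: Pc = R·M3+t = (+0.15793, -0.08597, +1.16722); u = 874.6·(+0.15793)/1.16722 + 319.1 = 437.4405, v = 503.6·(-0.08597)/1.16722 + 241.0 = 203.9058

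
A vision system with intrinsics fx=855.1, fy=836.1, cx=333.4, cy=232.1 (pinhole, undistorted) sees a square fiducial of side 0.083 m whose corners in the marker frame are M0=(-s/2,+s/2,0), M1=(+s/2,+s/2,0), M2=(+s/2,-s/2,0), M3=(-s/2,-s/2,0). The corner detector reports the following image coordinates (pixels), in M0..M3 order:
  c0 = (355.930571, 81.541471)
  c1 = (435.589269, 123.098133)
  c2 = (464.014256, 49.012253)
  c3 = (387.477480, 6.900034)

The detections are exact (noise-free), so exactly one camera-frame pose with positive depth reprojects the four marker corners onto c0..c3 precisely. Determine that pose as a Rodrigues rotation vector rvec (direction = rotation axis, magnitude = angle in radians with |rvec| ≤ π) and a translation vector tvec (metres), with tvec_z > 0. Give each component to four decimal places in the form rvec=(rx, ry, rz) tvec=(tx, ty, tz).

rvec=(-0.2396, -0.2936, 0.4094) tvec=(0.0710, -0.1556, 0.7777)

Intrinsics K: fx=855.1, fy=836.1, cx=333.4, cy=232.1
Marker side s = 0.083 m; corners in marker frame (Z=0):
  M0 = (-0.0415, +0.0415, 0)
  M1 = (+0.0415, +0.0415, 0)
  M2 = (+0.0415, -0.0415, 0)
  M3 = (-0.0415, -0.0415, 0)
Detected image corners:
  c0 = (355.930571, 81.541471) px
  c1 = (435.589269, 123.098133) px
  c2 = (464.014256, 49.012253) px
  c3 = (387.477480, 6.900034) px
Planar DLT: solve 8×8 A·h = b for H (H[2,2]=1):
  H  [+1062.57619 -512.05787 +411.46268]
  H  [+523.41581 +871.95853 +64.82835]
  H  [+0.29684 -0.36765 +1.00000]
B = K⁻¹H; ‖b₁‖=1.285898, ‖b₂‖=1.285898; λ = 2/(‖b₁‖+‖b₂‖) = 0.777667, sign → tz>0 ⇒ λ=+0.777667
r₁ = λ·B[:,0] = (+0.87635,+0.42275,+0.23084); r₂ = λ·B[:,1] = (-0.35421,+0.89039,-0.28591)
r₃ = r₁×r₂ = (-0.32641,+0.16879,+0.93004); SVD([r₁ r₂ r₃]) → R = UVᵀ:
  R  [+0.87635 -0.35421 -0.32641]
  R  [+0.42275 +0.89039 +0.16879]
  R  [+0.23084 -0.28591 +0.93004]
t = (+0.07099, -0.15558, +0.77767) m
tr R = 2.696775; θ = arccos((tr R − 1)/2) = 0.557864 rad = 31.963°
axis k = ((R−Rᵀ)₃₂, (R−Rᵀ)₁₃, (R−Rᵀ)₂₁) / (2 sinθ) = (-0.429467, -0.526324, +0.733854)
rvec = θ·k = (-0.239584, -0.293617, +0.409391)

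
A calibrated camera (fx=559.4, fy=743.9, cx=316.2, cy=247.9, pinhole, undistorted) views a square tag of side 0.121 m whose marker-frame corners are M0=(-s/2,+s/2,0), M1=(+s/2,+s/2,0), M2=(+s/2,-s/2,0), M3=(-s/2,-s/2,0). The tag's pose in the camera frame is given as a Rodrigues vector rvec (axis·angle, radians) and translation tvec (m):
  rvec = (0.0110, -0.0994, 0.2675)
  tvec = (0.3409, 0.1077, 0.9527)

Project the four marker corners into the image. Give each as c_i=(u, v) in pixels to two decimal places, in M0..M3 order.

Intrinsics K: fx=559.4, fy=743.9, cx=316.2, cy=247.9
Marker side s = 0.121 m; corners in marker frame (Z=0):
  M0 = (-0.0605, +0.0605, 0)
  M1 = (+0.0605, +0.0605, 0)
  M2 = (+0.0605, -0.0605, 0)
  M3 = (-0.0605, -0.0605, 0)
rvec = (0.0110, -0.0994, 0.2675), |rvec| = θ = 0.28558 rad = 16.363°
Rodrigues: sinθ=0.28172, 1−cosθ=0.04050; R = I + sinθ·[k]× + (1−cosθ)·[k]×²:
    [+0.95956 -0.26442 -0.09659]
    [+0.26334 +0.96440 -0.02406]
    [+0.09952 -0.00235 +0.99503]
t = (0.3409, 0.1077, 0.9527) m
M0: Pc = R·M0+t = (+0.26685, +0.15011, +0.94654); u = 559.4·(+0.26685)/0.94654 + 316.2 = 473.9070, v = 743.9·(+0.15011)/0.94654 + 247.9 = 365.8777
M1: Pc = R·M1+t = (+0.38296, +0.18198, +0.95858); u = 559.4·(+0.38296)/0.95858 + 316.2 = 539.6825, v = 743.9·(+0.18198)/0.95858 + 247.9 = 389.1233
M2: Pc = R·M2+t = (+0.41495, +0.06529, +0.95886); u = 559.4·(+0.41495)/0.95886 + 316.2 = 558.2820, v = 743.9·(+0.06529)/0.95886 + 247.9 = 298.5493
M3: Pc = R·M3+t = (+0.29884, +0.03342, +0.94682); u = 559.4·(+0.29884)/0.94682 + 316.2 = 492.7628, v = 743.9·(+0.03342)/0.94682 + 247.9 = 274.1588

c0=(473.91, 365.88) c1=(539.68, 389.12) c2=(558.28, 298.55) c3=(492.76, 274.16)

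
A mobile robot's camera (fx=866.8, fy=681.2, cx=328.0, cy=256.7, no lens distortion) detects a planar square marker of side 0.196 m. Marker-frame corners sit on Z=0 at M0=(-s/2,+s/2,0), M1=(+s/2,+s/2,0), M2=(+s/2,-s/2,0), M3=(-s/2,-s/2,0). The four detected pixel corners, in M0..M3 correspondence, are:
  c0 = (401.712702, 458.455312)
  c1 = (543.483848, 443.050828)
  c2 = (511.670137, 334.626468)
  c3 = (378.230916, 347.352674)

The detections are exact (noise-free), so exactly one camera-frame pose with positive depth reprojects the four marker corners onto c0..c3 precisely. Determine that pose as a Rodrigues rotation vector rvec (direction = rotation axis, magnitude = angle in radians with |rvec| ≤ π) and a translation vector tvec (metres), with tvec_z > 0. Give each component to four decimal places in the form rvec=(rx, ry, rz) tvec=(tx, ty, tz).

Intrinsics K: fx=866.8, fy=681.2, cx=328.0, cy=256.7
Marker side s = 0.196 m; corners in marker frame (Z=0):
  M0 = (-0.0980, +0.0980, 0)
  M1 = (+0.0980, +0.0980, 0)
  M2 = (+0.0980, -0.0980, 0)
  M3 = (-0.0980, -0.0980, 0)
Detected image corners:
  c0 = (401.712702, 458.455312) px
  c1 = (543.483848, 443.050828) px
  c2 = (511.670137, 334.626468) px
  c3 = (378.230916, 347.352674) px
Planar DLT: solve 8×8 A·h = b for H (H[2,2]=1):
  H  [+739.36392 -8.12492 +458.89147]
  H  [-38.77596 +431.08370 +394.06329]
  H  [+0.08277 -0.32556 +1.00000]
B = K⁻¹H; ‖b₁‖=0.830505, ‖b₂‖=0.830505; λ = 2/(‖b₁‖+‖b₂‖) = 1.204086, sign → tz>0 ⇒ λ=+1.204086
r₁ = λ·B[:,0] = (+0.98935,-0.10610,+0.09967); r₂ = λ·B[:,1] = (+0.13705,+0.90970,-0.39200)
r₃ = r₁×r₂ = (-0.04908,+0.40148,+0.91455); SVD([r₁ r₂ r₃]) → R = UVᵀ:
  R  [+0.98935 +0.13705 -0.04908]
  R  [-0.10610 +0.90970 +0.40148]
  R  [+0.09967 -0.39200 +0.91455]
t = (+0.18182, +0.24280, +1.20409) m
tr R = 2.813599; θ = arccos((tr R − 1)/2) = 0.435167 rad = 24.933°
axis k = ((R−Rᵀ)₃₂, (R−Rᵀ)₁₃, (R−Rᵀ)₂₁) / (2 sinθ) = (-0.941121, -0.176421, -0.288387)
rvec = θ·k = (-0.409545, -0.076773, -0.125496)

rvec=(-0.4095, -0.0768, -0.1255) tvec=(0.1818, 0.2428, 1.2041)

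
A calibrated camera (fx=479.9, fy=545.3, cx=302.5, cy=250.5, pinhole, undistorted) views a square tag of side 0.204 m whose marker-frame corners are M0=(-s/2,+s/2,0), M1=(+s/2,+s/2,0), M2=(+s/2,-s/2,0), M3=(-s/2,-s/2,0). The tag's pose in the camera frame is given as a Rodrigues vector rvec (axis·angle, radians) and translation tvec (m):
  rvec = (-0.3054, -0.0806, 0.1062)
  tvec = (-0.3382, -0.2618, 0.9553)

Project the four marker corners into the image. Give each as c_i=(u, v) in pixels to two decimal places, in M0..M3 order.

Intrinsics K: fx=479.9, fy=545.3, cx=302.5, cy=250.5
Marker side s = 0.204 m; corners in marker frame (Z=0):
  M0 = (-0.1020, +0.1020, 0)
  M1 = (+0.1020, +0.1020, 0)
  M2 = (+0.1020, -0.1020, 0)
  M3 = (-0.1020, -0.1020, 0)
rvec = (-0.3054, -0.0806, 0.1062), |rvec| = θ = 0.33323 rad = 19.093°
Rodrigues: sinθ=0.32710, 1−cosθ=0.05501; R = I + sinθ·[k]× + (1−cosθ)·[k]×²:
    [+0.99119 -0.09205 -0.09518]
    [+0.11644 +0.94821 +0.29554]
    [+0.06305 -0.30402 +0.95058]
t = (-0.3382, -0.2618, 0.9553) m
M0: Pc = R·M0+t = (-0.44869, -0.17696, +0.91786); u = 479.9·(-0.44869)/0.91786 + 302.5 = 67.9031, v = 545.3·(-0.17696)/0.91786 + 250.5 = 145.3683
M1: Pc = R·M1+t = (-0.24649, -0.15321, +0.93072); u = 479.9·(-0.24649)/0.93072 + 302.5 = 175.4057, v = 545.3·(-0.15321)/0.93072 + 250.5 = 160.7382
M2: Pc = R·M2+t = (-0.22771, -0.34664, +0.99274); u = 479.9·(-0.22771)/0.99274 + 302.5 = 192.4234, v = 545.3·(-0.34664)/0.99274 + 250.5 = 60.0948
M3: Pc = R·M3+t = (-0.42991, -0.37039, +0.97988); u = 479.9·(-0.42991)/0.97988 + 302.5 = 91.9484, v = 545.3·(-0.37039)/0.97988 + 250.5 = 44.3767

c0=(67.90, 145.37) c1=(175.41, 160.74) c2=(192.42, 60.09) c3=(91.95, 44.38)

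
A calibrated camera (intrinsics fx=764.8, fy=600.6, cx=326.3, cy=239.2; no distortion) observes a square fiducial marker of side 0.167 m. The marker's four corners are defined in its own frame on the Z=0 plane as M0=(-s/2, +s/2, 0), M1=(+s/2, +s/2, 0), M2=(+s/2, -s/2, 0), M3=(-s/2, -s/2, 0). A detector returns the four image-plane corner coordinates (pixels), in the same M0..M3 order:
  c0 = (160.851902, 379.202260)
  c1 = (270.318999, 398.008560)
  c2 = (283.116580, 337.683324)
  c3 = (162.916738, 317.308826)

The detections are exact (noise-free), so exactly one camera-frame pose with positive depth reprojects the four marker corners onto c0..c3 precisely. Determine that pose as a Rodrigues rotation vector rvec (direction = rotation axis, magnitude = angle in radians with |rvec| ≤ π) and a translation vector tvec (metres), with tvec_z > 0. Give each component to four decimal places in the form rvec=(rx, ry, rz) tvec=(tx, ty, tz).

Intrinsics K: fx=764.8, fy=600.6, cx=326.3, cy=239.2
Marker side s = 0.167 m; corners in marker frame (Z=0):
  M0 = (-0.0835, +0.0835, 0)
  M1 = (+0.0835, +0.0835, 0)
  M2 = (+0.0835, -0.0835, 0)
  M3 = (-0.0835, -0.0835, 0)
Detected image corners:
  c0 = (160.851902, 379.202260) px
  c1 = (270.318999, 398.008560) px
  c2 = (283.116580, 337.683324) px
  c3 = (162.916738, 317.308826) px
Planar DLT: solve 8×8 A·h = b for H (H[2,2]=1):
  H  [+680.59593 +77.94590 +219.00698]
  H  [+108.05641 +565.73694 +359.45382]
  H  [-0.02523 +0.55803 +1.00000]
B = K⁻¹H; ‖b₁‖=0.920824, ‖b₂‖=0.920824; λ = 2/(‖b₁‖+‖b₂‖) = 1.085984, sign → tz>0 ⇒ λ=+1.085984
r₁ = λ·B[:,0] = (+0.97811,+0.20629,-0.02740); r₂ = λ·B[:,1] = (-0.14787,+0.78159,+0.60601)
r₃ = r₁×r₂ = (+0.14643,-0.58869,+0.79498); SVD([r₁ r₂ r₃]) → R = UVᵀ:
  R  [+0.97811 -0.14787 +0.14643]
  R  [+0.20629 +0.78159 -0.58869]
  R  [-0.02740 +0.60601 +0.79498]
t = (-0.15235, +0.21744, +1.08598) m
tr R = 2.554681; θ = arccos((tr R − 1)/2) = 0.680369 rad = 38.982°
axis k = ((R−Rᵀ)₃₂, (R−Rᵀ)₁₃, (R−Rᵀ)₂₁) / (2 sinθ) = (+0.949564, +0.138159, +0.281497)
rvec = θ·k = (+0.646054, +0.093999, +0.191522)

rvec=(0.6461, 0.0940, 0.1915) tvec=(-0.1524, 0.2174, 1.0860)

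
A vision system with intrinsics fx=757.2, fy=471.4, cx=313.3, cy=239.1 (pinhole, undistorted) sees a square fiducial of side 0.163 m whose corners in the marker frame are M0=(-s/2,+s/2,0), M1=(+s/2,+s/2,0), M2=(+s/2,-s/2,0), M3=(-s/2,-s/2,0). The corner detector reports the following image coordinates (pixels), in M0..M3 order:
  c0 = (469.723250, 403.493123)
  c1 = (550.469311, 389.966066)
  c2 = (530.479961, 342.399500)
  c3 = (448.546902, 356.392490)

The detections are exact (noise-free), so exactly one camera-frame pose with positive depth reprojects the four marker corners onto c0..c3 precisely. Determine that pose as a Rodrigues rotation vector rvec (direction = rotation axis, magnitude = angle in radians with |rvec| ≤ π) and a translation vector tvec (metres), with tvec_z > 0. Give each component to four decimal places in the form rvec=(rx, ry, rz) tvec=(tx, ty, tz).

Intrinsics K: fx=757.2, fy=471.4, cx=313.3, cy=239.1
Marker side s = 0.163 m; corners in marker frame (Z=0):
  M0 = (-0.0815, +0.0815, 0)
  M1 = (+0.0815, +0.0815, 0)
  M2 = (+0.0815, -0.0815, 0)
  M3 = (-0.0815, -0.0815, 0)
Detected image corners:
  c0 = (469.723250, 403.493123) px
  c1 = (550.469311, 389.966066) px
  c2 = (530.479961, 342.399500) px
  c3 = (448.546902, 356.392490) px
Planar DLT: solve 8×8 A·h = b for H (H[2,2]=1):
  H  [+482.98831 +175.07973 +499.78064]
  H  [-96.34745 +326.80792 +373.26905]
  H  [-0.03201 +0.09763 +1.00000]
B = K⁻¹H; ‖b₁‖=0.678501, ‖b₂‖=0.678501; λ = 2/(‖b₁‖+‖b₂‖) = 1.473838, sign → tz>0 ⇒ λ=+1.473838
r₁ = λ·B[:,0] = (+0.95962,-0.27730,-0.04718); r₂ = λ·B[:,1] = (+0.28125,+0.94879,+0.14389)
r₃ = r₁×r₂ = (+0.00486,-0.15135,+0.98847); SVD([r₁ r₂ r₃]) → R = UVᵀ:
  R  [+0.95962 +0.28125 +0.00486]
  R  [-0.27730 +0.94879 -0.15135]
  R  [-0.04718 +0.14389 +0.98847]
t = (+0.36297, +0.41948, +1.47384) m
tr R = 2.896880; θ = arccos((tr R − 1)/2) = 0.322520 rad = 18.479°
axis k = ((R−Rᵀ)₃₂, (R−Rᵀ)₁₃, (R−Rᵀ)₂₁) / (2 sinθ) = (+0.465733, +0.082088, -0.881110)
rvec = θ·k = (+0.150208, +0.026475, -0.284175)

rvec=(0.1502, 0.0265, -0.2842) tvec=(0.3630, 0.4195, 1.4738)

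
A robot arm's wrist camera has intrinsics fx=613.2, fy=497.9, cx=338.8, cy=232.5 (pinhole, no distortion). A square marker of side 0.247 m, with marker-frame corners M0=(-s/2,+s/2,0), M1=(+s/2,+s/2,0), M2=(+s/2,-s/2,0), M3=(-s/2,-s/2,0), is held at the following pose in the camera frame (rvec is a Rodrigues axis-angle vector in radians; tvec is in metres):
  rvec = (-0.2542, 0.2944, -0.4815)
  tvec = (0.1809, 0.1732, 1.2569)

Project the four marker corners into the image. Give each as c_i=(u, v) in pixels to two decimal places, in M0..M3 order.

c0=(401.66, 368.06) c1=(511.93, 323.86) c2=(452.00, 235.33) c3=(350.49, 280.59)

Intrinsics K: fx=613.2, fy=497.9, cx=338.8, cy=232.5
Marker side s = 0.247 m; corners in marker frame (Z=0):
  M0 = (-0.1235, +0.1235, 0)
  M1 = (+0.1235, +0.1235, 0)
  M2 = (+0.1235, -0.1235, 0)
  M3 = (-0.1235, -0.1235, 0)
rvec = (-0.2542, 0.2944, -0.4815), |rvec| = θ = 0.61898 rad = 35.465°
Rodrigues: sinθ=0.58020, 1−cosθ=0.18553; R = I + sinθ·[k]× + (1−cosθ)·[k]×²:
    [+0.84576 +0.41510 +0.33523]
    [-0.48758 +0.85644 +0.16963]
    [-0.21669 -0.30692 +0.92674]
t = (0.1809, 0.1732, 1.2569) m
M0: Pc = R·M0+t = (+0.12771, +0.33919, +1.24576); u = 613.2·(+0.12771)/1.24576 + 338.8 = 401.6643, v = 497.9·(+0.33919)/1.24576 + 232.5 = 368.0649
M1: Pc = R·M1+t = (+0.33662, +0.21876, +1.19223); u = 613.2·(+0.33662)/1.19223 + 338.8 = 511.9314, v = 497.9·(+0.21876)/1.19223 + 232.5 = 323.8563
M2: Pc = R·M2+t = (+0.23409, +0.00721, +1.26804); u = 613.2·(+0.23409)/1.26804 + 338.8 = 451.9998, v = 497.9·(+0.00721)/1.26804 + 232.5 = 235.3325
M3: Pc = R·M3+t = (+0.02518, +0.12764, +1.32157); u = 613.2·(+0.02518)/1.32157 + 338.8 = 350.4850, v = 497.9·(+0.12764)/1.32157 + 232.5 = 280.5903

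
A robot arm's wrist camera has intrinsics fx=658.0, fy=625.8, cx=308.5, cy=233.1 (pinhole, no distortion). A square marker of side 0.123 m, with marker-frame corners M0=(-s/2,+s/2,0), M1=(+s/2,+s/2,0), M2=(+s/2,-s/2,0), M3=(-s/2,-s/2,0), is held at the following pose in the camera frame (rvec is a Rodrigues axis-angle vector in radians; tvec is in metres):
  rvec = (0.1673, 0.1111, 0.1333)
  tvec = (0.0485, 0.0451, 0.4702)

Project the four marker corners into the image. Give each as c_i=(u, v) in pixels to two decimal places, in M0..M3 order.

c0=(281.98, 357.14) c1=(449.22, 383.22) c2=(477.73, 224.39) c3=(302.10, 201.27)

Intrinsics K: fx=658.0, fy=625.8, cx=308.5, cy=233.1
Marker side s = 0.123 m; corners in marker frame (Z=0):
  M0 = (-0.0615, +0.0615, 0)
  M1 = (+0.0615, +0.0615, 0)
  M2 = (+0.0615, -0.0615, 0)
  M3 = (-0.0615, -0.0615, 0)
rvec = (0.1673, 0.1111, 0.1333), |rvec| = θ = 0.24104 rad = 13.811°
Rodrigues: sinθ=0.23871, 1−cosθ=0.02891; R = I + sinθ·[k]× + (1−cosθ)·[k]×²:
    [+0.98502 -0.12276 +0.12112]
    [+0.14126 +0.97723 -0.15832]
    [-0.09893 +0.17305 +0.97993]
t = (0.0485, 0.0451, 0.4702) m
M0: Pc = R·M0+t = (-0.01963, +0.09651, +0.48693); u = 658.0·(-0.01963)/0.48693 + 308.5 = 281.9753, v = 625.8·(+0.09651)/0.48693 + 233.1 = 357.1377
M1: Pc = R·M1+t = (+0.10153, +0.11389, +0.47476); u = 658.0·(+0.10153)/0.47476 + 308.5 = 449.2152, v = 625.8·(+0.11389)/0.47476 + 233.1 = 383.2198
M2: Pc = R·M2+t = (+0.11663, -0.00631, +0.45347); u = 658.0·(+0.11663)/0.45347 + 308.5 = 477.7308, v = 625.8·(-0.00631)/0.45347 + 233.1 = 224.3891
M3: Pc = R·M3+t = (-0.00453, -0.02369, +0.46564); u = 658.0·(-0.00453)/0.46564 + 308.5 = 302.1007, v = 625.8·(-0.02369)/0.46564 + 233.1 = 201.2654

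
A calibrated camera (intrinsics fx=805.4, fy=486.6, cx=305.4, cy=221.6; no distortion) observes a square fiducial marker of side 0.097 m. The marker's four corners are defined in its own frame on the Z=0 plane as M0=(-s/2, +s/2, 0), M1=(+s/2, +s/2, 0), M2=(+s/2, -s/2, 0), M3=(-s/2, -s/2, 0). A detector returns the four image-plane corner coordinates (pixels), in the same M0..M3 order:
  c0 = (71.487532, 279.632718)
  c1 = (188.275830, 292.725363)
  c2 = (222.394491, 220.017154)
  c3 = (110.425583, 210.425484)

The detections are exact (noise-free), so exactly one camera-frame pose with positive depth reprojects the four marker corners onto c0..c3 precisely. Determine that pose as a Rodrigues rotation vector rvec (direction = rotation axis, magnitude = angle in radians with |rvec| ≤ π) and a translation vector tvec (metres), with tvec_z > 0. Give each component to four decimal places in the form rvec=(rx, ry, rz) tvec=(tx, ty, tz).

Intrinsics K: fx=805.4, fy=486.6, cx=305.4, cy=221.6
Marker side s = 0.097 m; corners in marker frame (Z=0):
  M0 = (-0.0485, +0.0485, 0)
  M1 = (+0.0485, +0.0485, 0)
  M2 = (+0.0485, -0.0485, 0)
  M3 = (-0.0485, -0.0485, 0)
Detected image corners:
  c0 = (71.487532, 279.632718) px
  c1 = (188.275830, 292.725363) px
  c2 = (222.394491, 220.017154) px
  c3 = (110.425583, 210.425484) px
Planar DLT: solve 8×8 A·h = b for H (H[2,2]=1):
  H  [+1116.56917 -461.20793 +147.48979]
  H  [+11.66931 +588.79904 +249.60814]
  H  [-0.41788 -0.56784 +1.00000]
B = K⁻¹H; ‖b₁‖=1.614616, ‖b₂‖=1.614616; λ = 2/(‖b₁‖+‖b₂‖) = 0.619342, sign → tz>0 ⇒ λ=+0.619342
r₁ = λ·B[:,0] = (+0.95677,+0.13272,-0.25881); r₂ = λ·B[:,1] = (-0.22131,+0.90958,-0.35169)
r₃ = r₁×r₂ = (+0.18874,+0.39376,+0.89963); SVD([r₁ r₂ r₃]) → R = UVᵀ:
  R  [+0.95677 -0.22131 +0.18874]
  R  [+0.13272 +0.90958 +0.39376]
  R  [-0.25881 -0.35169 +0.89963]
t = (-0.12143, +0.03565, +0.61934) m
tr R = 2.765977; θ = arccos((tr R − 1)/2) = 0.488605 rad = 27.995°
axis k = ((R−Rᵀ)₃₂, (R−Rᵀ)₁₃, (R−Rᵀ)₂₁) / (2 sinθ) = (-0.794054, +0.476729, +0.377106)
rvec = θ·k = (-0.387979, +0.232932, +0.184256)

rvec=(-0.3880, 0.2329, 0.1843) tvec=(-0.1214, 0.0356, 0.6193)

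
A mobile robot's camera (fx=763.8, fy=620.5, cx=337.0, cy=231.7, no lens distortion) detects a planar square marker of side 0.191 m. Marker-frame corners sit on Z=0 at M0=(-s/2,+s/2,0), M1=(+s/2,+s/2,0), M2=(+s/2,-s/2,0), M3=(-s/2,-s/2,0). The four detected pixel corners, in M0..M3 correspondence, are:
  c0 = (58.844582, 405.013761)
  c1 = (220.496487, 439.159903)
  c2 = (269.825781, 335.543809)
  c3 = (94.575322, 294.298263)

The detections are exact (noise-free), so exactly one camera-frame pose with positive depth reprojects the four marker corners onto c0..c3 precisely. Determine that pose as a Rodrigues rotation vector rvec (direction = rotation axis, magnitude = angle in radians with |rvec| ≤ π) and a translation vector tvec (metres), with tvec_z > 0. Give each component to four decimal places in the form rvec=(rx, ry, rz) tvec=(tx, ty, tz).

Intrinsics K: fx=763.8, fy=620.5, cx=337.0, cy=231.7
Marker side s = 0.191 m; corners in marker frame (Z=0):
  M0 = (-0.0955, +0.0955, 0)
  M1 = (+0.0955, +0.0955, 0)
  M2 = (+0.0955, -0.0955, 0)
  M3 = (-0.0955, -0.0955, 0)
Detected image corners:
  c0 = (58.844582, 405.013761) px
  c1 = (220.496487, 439.159903) px
  c2 = (269.825781, 335.543809) px
  c3 = (94.575322, 294.298263) px
Planar DLT: solve 8×8 A·h = b for H (H[2,2]=1):
  H  [+909.64194 -147.87344 +161.44789]
  H  [+263.59965 +733.43806 +371.22949]
  H  [+0.18201 +0.46861 +1.00000]
B = K⁻¹H; ‖b₁‖=1.180673, ‖b₂‖=1.180673; λ = 2/(‖b₁‖+‖b₂‖) = 0.846975, sign → tz>0 ⇒ λ=+0.846975
r₁ = λ·B[:,0] = (+0.94068,+0.30225,+0.15416); r₂ = λ·B[:,1] = (-0.33909,+0.85293,+0.39690)
r₃ = r₁×r₂ = (-0.01152,-0.42563,+0.90482); SVD([r₁ r₂ r₃]) → R = UVᵀ:
  R  [+0.94068 -0.33909 -0.01152]
  R  [+0.30225 +0.85293 -0.42563]
  R  [+0.15416 +0.39690 +0.90482]
t = (-0.19467, +0.19046, +0.84697) m
tr R = 2.698435; θ = arccos((tr R − 1)/2) = 0.556295 rad = 31.873°
axis k = ((R−Rᵀ)₃₂, (R−Rᵀ)₁₃, (R−Rᵀ)₂₁) / (2 sinθ) = (+0.778845, -0.156881, +0.607280)
rvec = θ·k = (+0.433267, -0.087272, +0.337827)

rvec=(0.4333, -0.0873, 0.3378) tvec=(-0.1947, 0.1905, 0.8470)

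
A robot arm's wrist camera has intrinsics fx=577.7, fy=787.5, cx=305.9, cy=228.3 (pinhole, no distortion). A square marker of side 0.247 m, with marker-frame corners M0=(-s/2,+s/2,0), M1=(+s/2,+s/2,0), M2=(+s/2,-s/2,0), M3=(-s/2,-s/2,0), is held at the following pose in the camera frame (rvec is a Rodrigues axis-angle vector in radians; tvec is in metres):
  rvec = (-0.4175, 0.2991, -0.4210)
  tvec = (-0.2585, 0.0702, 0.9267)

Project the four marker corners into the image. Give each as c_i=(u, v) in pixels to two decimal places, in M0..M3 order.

c0=(95.97, 429.28) c1=(230.89, 337.10) c2=(190.33, 155.93) c3=(72.18, 246.55)

Intrinsics K: fx=577.7, fy=787.5, cx=305.9, cy=228.3
Marker side s = 0.247 m; corners in marker frame (Z=0):
  M0 = (-0.1235, +0.1235, 0)
  M1 = (+0.1235, +0.1235, 0)
  M2 = (+0.1235, -0.1235, 0)
  M3 = (-0.1235, -0.1235, 0)
rvec = (-0.4175, 0.2991, -0.4210), |rvec| = θ = 0.66408 rad = 38.049°
Rodrigues: sinθ=0.61634, 1−cosθ=0.21252; R = I + sinθ·[k]× + (1−cosθ)·[k]×²:
    [+0.87148 +0.33056 +0.36230]
    [-0.45091 +0.83059 +0.32680]
    [-0.19289 -0.44816 +0.87289]
t = (-0.2585, 0.0702, 0.9267) m
M0: Pc = R·M0+t = (-0.32530, +0.22847, +0.89517); u = 577.7·(-0.32530)/0.89517 + 305.9 = 95.9653, v = 787.5·(+0.22847)/0.89517 + 228.3 = 429.2847
M1: Pc = R·M1+t = (-0.11005, +0.11709, +0.84753); u = 577.7·(-0.11005)/0.84753 + 305.9 = 230.8876, v = 787.5·(+0.11709)/0.84753 + 228.3 = 337.0977
M2: Pc = R·M2+t = (-0.19170, -0.08807, +0.95823); u = 577.7·(-0.19170)/0.95823 + 305.9 = 190.3293, v = 787.5·(-0.08807)/0.95823 + 228.3 = 155.9253
M3: Pc = R·M3+t = (-0.40695, +0.02331, +1.00587); u = 577.7·(-0.40695)/1.00587 + 305.9 = 72.1764, v = 787.5·(+0.02331)/1.00587 + 228.3 = 246.5486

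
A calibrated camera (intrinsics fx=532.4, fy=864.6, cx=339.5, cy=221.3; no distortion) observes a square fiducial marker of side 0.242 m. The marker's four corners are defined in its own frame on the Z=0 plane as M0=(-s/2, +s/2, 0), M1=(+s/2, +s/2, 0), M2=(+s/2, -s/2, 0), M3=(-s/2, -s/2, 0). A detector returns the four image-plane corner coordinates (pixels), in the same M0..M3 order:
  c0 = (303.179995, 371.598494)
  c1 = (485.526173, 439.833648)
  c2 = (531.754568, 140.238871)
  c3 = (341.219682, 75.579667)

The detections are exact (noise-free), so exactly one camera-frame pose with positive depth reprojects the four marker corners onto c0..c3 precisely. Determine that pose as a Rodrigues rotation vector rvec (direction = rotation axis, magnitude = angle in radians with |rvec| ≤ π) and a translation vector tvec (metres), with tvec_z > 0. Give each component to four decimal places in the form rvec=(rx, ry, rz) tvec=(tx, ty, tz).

rvec=(0.1039, 0.0700, 0.2122) tvec=(0.0952, 0.0300, 0.6799)

Intrinsics K: fx=532.4, fy=864.6, cx=339.5, cy=221.3
Marker side s = 0.242 m; corners in marker frame (Z=0):
  M0 = (-0.1210, +0.1210, 0)
  M1 = (+0.1210, +0.1210, 0)
  M2 = (+0.1210, -0.1210, 0)
  M3 = (-0.1210, -0.1210, 0)
Detected image corners:
  c0 = (303.179995, 371.598494) px
  c1 = (485.526173, 439.833648) px
  c2 = (531.754568, 140.238871) px
  c3 = (341.219682, 75.579667) px
Planar DLT: solve 8×8 A·h = b for H (H[2,2]=1):
  H  [+734.44569 -106.59005 +414.03923]
  H  [+252.68871 +1272.16071 +259.38851]
  H  [-0.08579 +0.16211 +1.00000]
B = K⁻¹H; ‖b₁‖=1.470726, ‖b₂‖=1.470726; λ = 2/(‖b₁‖+‖b₂‖) = 0.679936, sign → tz>0 ⇒ λ=+0.679936
r₁ = λ·B[:,0] = (+0.97517,+0.21365,-0.05833); r₂ = λ·B[:,1] = (-0.20641,+0.97224,+0.11022)
r₃ = r₁×r₂ = (+0.08026,-0.09544,+0.99219); SVD([r₁ r₂ r₃]) → R = UVᵀ:
  R  [+0.97517 -0.20641 +0.08026]
  R  [+0.21365 +0.97224 -0.09544]
  R  [-0.05833 +0.11022 +0.99219]
t = (+0.09520, +0.02995, +0.67994) m
tr R = 2.939598; θ = arccos((tr R − 1)/2) = 0.246390 rad = 14.117°
axis k = ((R−Rᵀ)₃₂, (R−Rᵀ)₁₃, (R−Rᵀ)₂₁) / (2 sinθ) = (+0.421611, +0.284106, +0.861120)
rvec = θ·k = (+0.103881, +0.070001, +0.212171)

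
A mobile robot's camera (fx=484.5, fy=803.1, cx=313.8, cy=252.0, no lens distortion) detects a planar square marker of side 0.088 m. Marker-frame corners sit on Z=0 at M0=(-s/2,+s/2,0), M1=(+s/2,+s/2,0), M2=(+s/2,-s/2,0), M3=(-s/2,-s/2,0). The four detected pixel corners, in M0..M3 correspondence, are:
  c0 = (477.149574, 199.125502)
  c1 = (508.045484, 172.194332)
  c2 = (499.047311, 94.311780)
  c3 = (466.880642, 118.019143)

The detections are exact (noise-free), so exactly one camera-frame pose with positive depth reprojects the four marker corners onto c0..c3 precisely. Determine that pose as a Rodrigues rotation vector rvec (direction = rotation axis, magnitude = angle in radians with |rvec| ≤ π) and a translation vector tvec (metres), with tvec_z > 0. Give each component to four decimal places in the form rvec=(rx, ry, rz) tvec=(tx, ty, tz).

Intrinsics K: fx=484.5, fy=803.1, cx=313.8, cy=252.0
Marker side s = 0.088 m; corners in marker frame (Z=0):
  M0 = (-0.0440, +0.0440, 0)
  M1 = (+0.0440, +0.0440, 0)
  M2 = (+0.0440, -0.0440, 0)
  M3 = (-0.0440, -0.0440, 0)
Detected image corners:
  c0 = (477.149574, 199.125502) px
  c1 = (508.045484, 172.194332) px
  c2 = (499.047311, 94.311780) px
  c3 = (466.880642, 118.019143) px
Planar DLT: solve 8×8 A·h = b for H (H[2,2]=1):
  H  [+627.91319 +250.28824 +488.22555]
  H  [-207.27649 +945.07614 +146.11022]
  H  [+0.55290 +0.28905 +1.00000]
B = K⁻¹H; ‖b₁‖=1.171164, ‖b₂‖=1.171164; λ = 2/(‖b₁‖+‖b₂‖) = 0.853852, sign → tz>0 ⇒ λ=+0.853852
r₁ = λ·B[:,0] = (+0.80083,-0.36851,+0.47210); r₂ = λ·B[:,1] = (+0.28124,+0.92736,+0.24680)
r₃ = r₁×r₂ = (-0.52875,-0.06487,+0.84629); SVD([r₁ r₂ r₃]) → R = UVᵀ:
  R  [+0.80083 +0.28124 -0.52875]
  R  [-0.36851 +0.92736 -0.06487]
  R  [+0.47210 +0.24680 +0.84629]
t = (+0.30740, -0.11258, +0.85385) m
tr R = 2.574478; θ = arccos((tr R − 1)/2) = 0.664478 rad = 38.072°
axis k = ((R−Rᵀ)₃₂, (R−Rᵀ)₁₃, (R−Rᵀ)₂₁) / (2 sinθ) = (+0.252719, -0.811523, -0.526844)
rvec = θ·k = (+0.167926, -0.539239, -0.350076)

rvec=(0.1679, -0.5392, -0.3501) tvec=(0.3074, -0.1126, 0.8539)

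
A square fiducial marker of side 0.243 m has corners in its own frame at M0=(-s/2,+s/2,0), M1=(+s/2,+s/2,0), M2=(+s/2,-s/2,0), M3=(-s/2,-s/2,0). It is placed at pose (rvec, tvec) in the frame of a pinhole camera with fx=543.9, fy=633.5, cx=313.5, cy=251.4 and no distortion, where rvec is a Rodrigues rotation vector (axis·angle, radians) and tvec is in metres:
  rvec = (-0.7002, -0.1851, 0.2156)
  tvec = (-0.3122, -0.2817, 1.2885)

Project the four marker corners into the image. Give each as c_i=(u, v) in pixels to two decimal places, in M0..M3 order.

c0=(111.22, 133.64) c1=(219.20, 168.36) c2=(242.89, 94.90) c3=(147.98, 62.99)

Intrinsics K: fx=543.9, fy=633.5, cx=313.5, cy=251.4
Marker side s = 0.243 m; corners in marker frame (Z=0):
  M0 = (-0.1215, +0.1215, 0)
  M1 = (+0.1215, +0.1215, 0)
  M2 = (+0.1215, -0.1215, 0)
  M3 = (-0.1215, -0.1215, 0)
rvec = (-0.7002, -0.1851, 0.2156), |rvec| = θ = 0.75566 rad = 43.296°
Rodrigues: sinθ=0.68577, 1−cosθ=0.27218; R = I + sinθ·[k]× + (1−cosθ)·[k]×²:
    [+0.96151 -0.13388 -0.23994]
    [+0.25744 +0.74415 +0.61642]
    [+0.09602 -0.65446 +0.74997]
t = (-0.3122, -0.2817, 1.2885) m
M0: Pc = R·M0+t = (-0.44529, -0.22256, +1.19732); u = 543.9·(-0.44529)/1.19732 + 313.5 = 111.2198, v = 633.5·(-0.22256)/1.19732 + 251.4 = 133.6411
M1: Pc = R·M1+t = (-0.21164, -0.16001, +1.22065); u = 543.9·(-0.21164)/1.22065 + 313.5 = 219.1957, v = 633.5·(-0.16001)/1.22065 + 251.4 = 168.3585
M2: Pc = R·M2+t = (-0.17911, -0.34084, +1.37968); u = 543.9·(-0.17911)/1.37968 + 313.5 = 242.8912, v = 633.5·(-0.34084)/1.37968 + 251.4 = 94.9009
M3: Pc = R·M3+t = (-0.41276, -0.40339, +1.35635); u = 543.9·(-0.41276)/1.35635 + 313.5 = 147.9833, v = 633.5·(-0.40339)/1.35635 + 251.4 = 62.9905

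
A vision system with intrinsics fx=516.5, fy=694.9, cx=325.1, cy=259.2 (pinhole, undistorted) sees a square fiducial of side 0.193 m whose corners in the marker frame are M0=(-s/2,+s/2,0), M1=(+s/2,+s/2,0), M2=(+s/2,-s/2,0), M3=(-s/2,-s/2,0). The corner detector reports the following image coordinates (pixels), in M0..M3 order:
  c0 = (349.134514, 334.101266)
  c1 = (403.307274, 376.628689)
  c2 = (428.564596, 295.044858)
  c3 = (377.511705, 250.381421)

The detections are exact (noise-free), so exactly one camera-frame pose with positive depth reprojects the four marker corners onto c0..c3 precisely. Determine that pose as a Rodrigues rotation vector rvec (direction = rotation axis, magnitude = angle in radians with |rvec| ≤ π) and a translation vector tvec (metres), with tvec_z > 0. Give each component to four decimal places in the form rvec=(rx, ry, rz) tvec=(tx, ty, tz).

Intrinsics K: fx=516.5, fy=694.9, cx=325.1, cy=259.2
Marker side s = 0.193 m; corners in marker frame (Z=0):
  M0 = (-0.0965, +0.0965, 0)
  M1 = (+0.0965, +0.0965, 0)
  M2 = (+0.0965, -0.0965, 0)
  M3 = (-0.0965, -0.0965, 0)
Detected image corners:
  c0 = (349.134514, 334.101266) px
  c1 = (403.307274, 376.628689) px
  c2 = (428.564596, 295.044858) px
  c3 = (377.511705, 250.381421) px
Planar DLT: solve 8×8 A·h = b for H (H[2,2]=1):
  H  [+363.34097 -212.15632 +390.46537]
  H  [+299.23444 +368.97243 +313.77855]
  H  [+0.23325 -0.18836 +1.00000]
B = K⁻¹H; ‖b₁‖=0.694504, ‖b₂‖=0.694504; λ = 2/(‖b₁‖+‖b₂‖) = 1.439877, sign → tz>0 ⇒ λ=+1.439877
r₁ = λ·B[:,0] = (+0.80151,+0.49476,+0.33586); r₂ = λ·B[:,1] = (-0.42073,+0.86570,-0.27121)
r₃ = r₁×r₂ = (-0.42493,+0.07607,+0.90202); SVD([r₁ r₂ r₃]) → R = UVᵀ:
  R  [+0.80151 -0.42073 -0.42493]
  R  [+0.49476 +0.86570 +0.07607]
  R  [+0.33586 -0.27121 +0.90202]
t = (+0.18222, +0.11309, +1.43988) m
tr R = 2.569228; θ = arccos((tr R − 1)/2) = 0.668723 rad = 38.315°
axis k = ((R−Rᵀ)₃₂, (R−Rᵀ)₁₃, (R−Rᵀ)₂₁) / (2 sinθ) = (-0.280069, -0.613554, +0.738317)
rvec = θ·k = (-0.187289, -0.410298, +0.493730)

rvec=(-0.1873, -0.4103, 0.4937) tvec=(0.1822, 0.1131, 1.4399)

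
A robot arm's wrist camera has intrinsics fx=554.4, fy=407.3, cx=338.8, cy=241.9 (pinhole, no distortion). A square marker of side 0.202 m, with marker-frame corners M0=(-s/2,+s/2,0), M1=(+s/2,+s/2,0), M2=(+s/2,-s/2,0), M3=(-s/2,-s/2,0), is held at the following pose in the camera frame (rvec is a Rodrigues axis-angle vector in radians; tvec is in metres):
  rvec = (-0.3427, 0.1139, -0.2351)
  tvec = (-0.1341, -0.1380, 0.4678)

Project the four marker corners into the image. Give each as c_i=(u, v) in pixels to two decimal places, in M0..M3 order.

Intrinsics K: fx=554.4, fy=407.3, cx=338.8, cy=241.9
Marker side s = 0.202 m; corners in marker frame (Z=0):
  M0 = (-0.1010, +0.1010, 0)
  M1 = (+0.1010, +0.1010, 0)
  M2 = (+0.1010, -0.1010, 0)
  M3 = (-0.1010, -0.1010, 0)
rvec = (-0.3427, 0.1139, -0.2351), |rvec| = θ = 0.43092 rad = 24.690°
Rodrigues: sinθ=0.41770, 1−cosθ=0.09142; R = I + sinθ·[k]× + (1−cosθ)·[k]×²:
    [+0.96640 +0.20867 +0.15007]
    [-0.24711 +0.91497 +0.31901]
    [-0.07074 -0.34538 +0.93579]
t = (-0.1341, -0.1380, 0.4678) m
M0: Pc = R·M0+t = (-0.21063, -0.02063, +0.44006); u = 554.4·(-0.21063)/0.44006 + 338.8 = 73.4431, v = 407.3·(-0.02063)/0.44006 + 241.9 = 222.8058
M1: Pc = R·M1+t = (-0.01542, -0.07055, +0.42577); u = 554.4·(-0.01542)/0.42577 + 338.8 = 318.7251, v = 407.3·(-0.07055)/0.42577 + 241.9 = 174.4147
M2: Pc = R·M2+t = (-0.05757, -0.25537, +0.49554); u = 554.4·(-0.05757)/0.49554 + 338.8 = 274.3921, v = 407.3·(-0.25537)/0.49554 + 241.9 = 32.0025
M3: Pc = R·M3+t = (-0.25278, -0.20545, +0.50983); u = 554.4·(-0.25278)/0.50983 + 338.8 = 63.9175, v = 407.3·(-0.20545)/0.50983 + 241.9 = 77.7633

c0=(73.44, 222.81) c1=(318.73, 174.41) c2=(274.39, 32.00) c3=(63.92, 77.76)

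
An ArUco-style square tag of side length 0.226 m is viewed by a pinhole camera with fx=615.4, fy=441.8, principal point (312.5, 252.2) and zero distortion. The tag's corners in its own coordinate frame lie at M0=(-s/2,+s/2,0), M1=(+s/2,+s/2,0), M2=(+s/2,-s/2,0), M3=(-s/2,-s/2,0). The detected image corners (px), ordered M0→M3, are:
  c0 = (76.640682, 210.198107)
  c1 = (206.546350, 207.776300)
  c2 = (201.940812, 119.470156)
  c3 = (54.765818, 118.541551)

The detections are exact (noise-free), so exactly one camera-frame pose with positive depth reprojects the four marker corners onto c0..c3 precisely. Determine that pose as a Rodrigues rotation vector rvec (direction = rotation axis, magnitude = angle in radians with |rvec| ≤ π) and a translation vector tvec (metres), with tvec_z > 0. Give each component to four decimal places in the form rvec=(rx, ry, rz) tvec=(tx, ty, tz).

Intrinsics K: fx=615.4, fy=441.8, cx=312.5, cy=252.2
Marker side s = 0.226 m; corners in marker frame (Z=0):
  M0 = (-0.1130, +0.1130, 0)
  M1 = (+0.1130, +0.1130, 0)
  M2 = (+0.1130, -0.1130, 0)
  M3 = (-0.1130, -0.1130, 0)
Detected image corners:
  c0 = (76.640682, 210.198107) px
  c1 = (206.546350, 207.776300) px
  c2 = (201.940812, 119.470156) px
  c3 = (54.765818, 118.541551) px
Planar DLT: solve 8×8 A·h = b for H (H[2,2]=1):
  H  [+633.53593 +130.11755 +136.69832]
  H  [+23.99569 +485.80752 +166.71127]
  H  [+0.16920 +0.53539 +1.00000]
B = K⁻¹H; ‖b₁‖=0.959534, ‖b₂‖=0.959534; λ = 2/(‖b₁‖+‖b₂‖) = 1.042173, sign → tz>0 ⇒ λ=+1.042173
r₁ = λ·B[:,0] = (+0.98334,-0.04405,+0.17633); r₂ = λ·B[:,1] = (-0.06298,+0.82747,+0.55797)
r₃ = r₁×r₂ = (-0.17049,-0.55978,+0.81091); SVD([r₁ r₂ r₃]) → R = UVᵀ:
  R  [+0.98334 -0.06298 -0.17049]
  R  [-0.04405 +0.82747 -0.55978]
  R  [+0.17633 +0.55797 +0.81091]
t = (-0.29772, -0.20166, +1.04217) m
tr R = 2.621728; θ = arccos((tr R − 1)/2) = 0.625169 rad = 35.820°
axis k = ((R−Rᵀ)₃₂, (R−Rᵀ)₁₃, (R−Rᵀ)₂₁) / (2 sinθ) = (+0.954955, -0.296311, +0.016171)
rvec = θ·k = (+0.597008, -0.185245, +0.010110)

rvec=(0.5970, -0.1852, 0.0101) tvec=(-0.2977, -0.2017, 1.0422)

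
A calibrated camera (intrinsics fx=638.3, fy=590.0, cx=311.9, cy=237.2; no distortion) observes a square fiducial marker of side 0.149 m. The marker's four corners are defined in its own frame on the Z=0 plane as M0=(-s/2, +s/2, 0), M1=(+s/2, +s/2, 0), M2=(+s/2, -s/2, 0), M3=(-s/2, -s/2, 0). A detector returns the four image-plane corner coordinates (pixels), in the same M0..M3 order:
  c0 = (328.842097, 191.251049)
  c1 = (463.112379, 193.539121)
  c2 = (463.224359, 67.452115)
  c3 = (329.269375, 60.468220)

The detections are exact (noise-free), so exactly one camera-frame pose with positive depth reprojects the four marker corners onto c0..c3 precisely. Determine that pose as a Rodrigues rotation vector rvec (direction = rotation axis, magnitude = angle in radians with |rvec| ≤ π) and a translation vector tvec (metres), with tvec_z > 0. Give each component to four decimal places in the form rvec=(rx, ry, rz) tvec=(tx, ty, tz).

Intrinsics K: fx=638.3, fy=590.0, cx=311.9, cy=237.2
Marker side s = 0.149 m; corners in marker frame (Z=0):
  M0 = (-0.0745, +0.0745, 0)
  M1 = (+0.0745, +0.0745, 0)
  M2 = (+0.0745, -0.0745, 0)
  M3 = (-0.0745, -0.0745, 0)
Detected image corners:
  c0 = (328.842097, 191.251049) px
  c1 = (463.112379, 193.539121) px
  c2 = (463.224359, 67.452115) px
  c3 = (329.269375, 60.468220) px
Planar DLT: solve 8×8 A·h = b for H (H[2,2]=1):
  H  [+997.50080 -7.84440 +397.34081]
  H  [+62.65510 +859.73152 +128.14697]
  H  [+0.24593 -0.01528 +1.00000]
B = K⁻¹H; ‖b₁‖=1.463405, ‖b₂‖=1.463405; λ = 2/(‖b₁‖+‖b₂‖) = 0.683338, sign → tz>0 ⇒ λ=+0.683338
r₁ = λ·B[:,0] = (+0.98576,+0.00500,+0.16806); r₂ = λ·B[:,1] = (-0.00329,+0.99994,-0.01044)
r₃ = r₁×r₂ = (-0.16810,+0.00974,+0.98572); SVD([r₁ r₂ r₃]) → R = UVᵀ:
  R  [+0.98576 -0.00329 -0.16810]
  R  [+0.00500 +0.99994 +0.00974]
  R  [+0.16806 -0.01044 +0.98572]
t = (+0.09147, -0.12631, +0.68334) m
tr R = 2.971427; θ = arccos((tr R − 1)/2) = 0.169237 rad = 9.697°
axis k = ((R−Rᵀ)₃₂, (R−Rᵀ)₁₃, (R−Rᵀ)₂₁) / (2 sinθ) = (-0.059924, -0.997899, +0.024632)
rvec = θ·k = (-0.010141, -0.168882, +0.004169)

rvec=(-0.0101, -0.1689, 0.0042) tvec=(0.0915, -0.1263, 0.6833)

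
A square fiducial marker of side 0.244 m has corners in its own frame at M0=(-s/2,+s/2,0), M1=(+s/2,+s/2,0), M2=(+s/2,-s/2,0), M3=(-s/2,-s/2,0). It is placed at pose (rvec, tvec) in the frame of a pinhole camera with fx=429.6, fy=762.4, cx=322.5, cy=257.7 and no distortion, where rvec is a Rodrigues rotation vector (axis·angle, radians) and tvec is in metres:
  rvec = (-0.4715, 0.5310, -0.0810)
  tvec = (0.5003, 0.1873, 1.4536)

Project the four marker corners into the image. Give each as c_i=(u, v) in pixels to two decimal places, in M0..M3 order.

Intrinsics K: fx=429.6, fy=762.4, cx=322.5, cy=257.7
Marker side s = 0.244 m; corners in marker frame (Z=0):
  M0 = (-0.1220, +0.1220, 0)
  M1 = (+0.1220, +0.1220, 0)
  M2 = (+0.1220, -0.1220, 0)
  M3 = (-0.1220, -0.1220, 0)
rvec = (-0.4715, 0.5310, -0.0810), |rvec| = θ = 0.71473 rad = 40.951°
Rodrigues: sinθ=0.65541, 1−cosθ=0.24473; R = I + sinθ·[k]× + (1−cosθ)·[k]×²:
    [+0.86178 -0.04567 +0.50523]
    [-0.19422 +0.89035 +0.41176]
    [-0.46864 -0.45298 +0.75842]
t = (0.5003, 0.1873, 1.4536) m
M0: Pc = R·M0+t = (+0.38959, +0.31962, +1.45551); u = 429.6·(+0.38959)/1.45551 + 322.5 = 437.4897, v = 762.4·(+0.31962)/1.45551 + 257.7 = 425.1168
M1: Pc = R·M1+t = (+0.59987, +0.27223, +1.34116); u = 429.6·(+0.59987)/1.34116 + 322.5 = 514.6482, v = 762.4·(+0.27223)/1.34116 + 257.7 = 412.4511
M2: Pc = R·M2+t = (+0.61101, +0.05498, +1.45169); u = 429.6·(+0.61101)/1.45169 + 322.5 = 503.3163, v = 762.4·(+0.05498)/1.45169 + 257.7 = 286.5755
M3: Pc = R·M3+t = (+0.40073, +0.10237, +1.56604); u = 429.6·(+0.40073)/1.56604 + 322.5 = 432.4308, v = 762.4·(+0.10237)/1.56604 + 257.7 = 307.5382

c0=(437.49, 425.12) c1=(514.65, 412.45) c2=(503.32, 286.58) c3=(432.43, 307.54)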